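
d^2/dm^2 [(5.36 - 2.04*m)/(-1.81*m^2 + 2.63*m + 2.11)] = ((30.1336 - 22.1544*m)*(-1.81*m^2 + 2.63*m + 2.11) - (2.04*m - 5.36)*(3.62*m - 2.63)*(7.24*m - 5.26))/(-1.81*m^2 + 2.63*m + 2.11)^3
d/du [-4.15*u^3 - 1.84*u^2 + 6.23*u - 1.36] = -12.45*u^2 - 3.68*u + 6.23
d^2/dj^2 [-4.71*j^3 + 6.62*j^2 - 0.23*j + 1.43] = 13.24 - 28.26*j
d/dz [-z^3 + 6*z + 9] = 6 - 3*z^2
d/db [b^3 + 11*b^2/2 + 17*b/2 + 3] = 3*b^2 + 11*b + 17/2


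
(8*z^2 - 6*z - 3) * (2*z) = 16*z^3 - 12*z^2 - 6*z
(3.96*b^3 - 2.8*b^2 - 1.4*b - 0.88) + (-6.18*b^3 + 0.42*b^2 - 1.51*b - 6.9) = -2.22*b^3 - 2.38*b^2 - 2.91*b - 7.78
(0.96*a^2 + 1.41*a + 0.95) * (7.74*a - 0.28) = 7.4304*a^3 + 10.6446*a^2 + 6.9582*a - 0.266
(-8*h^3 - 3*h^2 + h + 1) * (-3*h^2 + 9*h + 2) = 24*h^5 - 63*h^4 - 46*h^3 + 11*h + 2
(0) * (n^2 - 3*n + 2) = 0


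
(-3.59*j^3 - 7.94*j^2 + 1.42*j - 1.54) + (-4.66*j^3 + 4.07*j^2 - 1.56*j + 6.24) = -8.25*j^3 - 3.87*j^2 - 0.14*j + 4.7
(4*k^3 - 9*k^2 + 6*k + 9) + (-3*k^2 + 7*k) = 4*k^3 - 12*k^2 + 13*k + 9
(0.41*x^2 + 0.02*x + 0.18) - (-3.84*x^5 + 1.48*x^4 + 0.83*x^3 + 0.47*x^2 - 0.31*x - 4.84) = 3.84*x^5 - 1.48*x^4 - 0.83*x^3 - 0.06*x^2 + 0.33*x + 5.02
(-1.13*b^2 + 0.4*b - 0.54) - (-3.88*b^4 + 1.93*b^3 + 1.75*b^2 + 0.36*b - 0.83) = 3.88*b^4 - 1.93*b^3 - 2.88*b^2 + 0.04*b + 0.29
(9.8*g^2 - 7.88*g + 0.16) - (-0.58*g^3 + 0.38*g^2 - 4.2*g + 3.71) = 0.58*g^3 + 9.42*g^2 - 3.68*g - 3.55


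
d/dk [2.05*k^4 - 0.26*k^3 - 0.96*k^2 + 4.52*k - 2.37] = 8.2*k^3 - 0.78*k^2 - 1.92*k + 4.52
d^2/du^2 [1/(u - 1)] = 2/(u - 1)^3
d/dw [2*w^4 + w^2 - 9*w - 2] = 8*w^3 + 2*w - 9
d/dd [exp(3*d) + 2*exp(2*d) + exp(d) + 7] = (3*exp(2*d) + 4*exp(d) + 1)*exp(d)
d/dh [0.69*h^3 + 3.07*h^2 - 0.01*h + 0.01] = 2.07*h^2 + 6.14*h - 0.01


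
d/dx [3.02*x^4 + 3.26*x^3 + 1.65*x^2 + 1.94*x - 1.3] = 12.08*x^3 + 9.78*x^2 + 3.3*x + 1.94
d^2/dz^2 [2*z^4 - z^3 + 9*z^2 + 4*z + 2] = 24*z^2 - 6*z + 18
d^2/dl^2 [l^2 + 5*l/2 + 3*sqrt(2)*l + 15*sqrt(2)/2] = 2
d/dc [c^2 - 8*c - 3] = 2*c - 8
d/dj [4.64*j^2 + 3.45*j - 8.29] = 9.28*j + 3.45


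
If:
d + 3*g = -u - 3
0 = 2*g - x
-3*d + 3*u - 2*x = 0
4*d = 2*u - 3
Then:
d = -3/2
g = 0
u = -3/2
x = 0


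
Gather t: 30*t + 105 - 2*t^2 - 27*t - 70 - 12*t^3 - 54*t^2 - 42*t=-12*t^3 - 56*t^2 - 39*t + 35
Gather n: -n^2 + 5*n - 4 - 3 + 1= -n^2 + 5*n - 6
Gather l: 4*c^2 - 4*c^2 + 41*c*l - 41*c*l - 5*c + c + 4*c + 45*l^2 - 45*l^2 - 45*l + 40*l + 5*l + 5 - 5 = 0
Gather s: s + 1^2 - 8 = s - 7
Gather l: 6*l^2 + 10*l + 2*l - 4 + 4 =6*l^2 + 12*l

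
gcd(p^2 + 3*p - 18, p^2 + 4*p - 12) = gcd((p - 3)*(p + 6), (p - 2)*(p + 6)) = p + 6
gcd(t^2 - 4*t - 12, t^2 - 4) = t + 2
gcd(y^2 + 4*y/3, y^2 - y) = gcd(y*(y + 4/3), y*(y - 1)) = y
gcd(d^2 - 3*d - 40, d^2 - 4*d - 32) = d - 8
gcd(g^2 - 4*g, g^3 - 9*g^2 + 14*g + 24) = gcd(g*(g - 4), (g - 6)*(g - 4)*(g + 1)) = g - 4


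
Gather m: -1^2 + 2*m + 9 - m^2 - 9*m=-m^2 - 7*m + 8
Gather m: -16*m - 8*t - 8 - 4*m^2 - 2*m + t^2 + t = -4*m^2 - 18*m + t^2 - 7*t - 8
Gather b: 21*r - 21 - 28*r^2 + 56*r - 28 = -28*r^2 + 77*r - 49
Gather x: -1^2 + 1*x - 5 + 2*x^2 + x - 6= 2*x^2 + 2*x - 12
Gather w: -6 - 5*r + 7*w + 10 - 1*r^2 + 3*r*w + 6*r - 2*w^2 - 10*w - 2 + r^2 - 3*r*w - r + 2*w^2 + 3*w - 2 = 0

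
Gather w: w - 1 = w - 1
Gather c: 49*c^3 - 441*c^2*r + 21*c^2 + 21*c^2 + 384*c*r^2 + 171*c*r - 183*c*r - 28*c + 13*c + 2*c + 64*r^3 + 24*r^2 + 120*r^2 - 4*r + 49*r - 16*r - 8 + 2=49*c^3 + c^2*(42 - 441*r) + c*(384*r^2 - 12*r - 13) + 64*r^3 + 144*r^2 + 29*r - 6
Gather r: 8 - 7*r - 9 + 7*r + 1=0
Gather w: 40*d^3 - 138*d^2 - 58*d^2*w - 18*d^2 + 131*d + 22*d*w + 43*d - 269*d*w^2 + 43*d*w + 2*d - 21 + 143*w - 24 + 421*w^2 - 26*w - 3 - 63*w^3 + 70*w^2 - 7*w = 40*d^3 - 156*d^2 + 176*d - 63*w^3 + w^2*(491 - 269*d) + w*(-58*d^2 + 65*d + 110) - 48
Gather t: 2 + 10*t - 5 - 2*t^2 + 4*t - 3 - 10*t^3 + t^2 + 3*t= -10*t^3 - t^2 + 17*t - 6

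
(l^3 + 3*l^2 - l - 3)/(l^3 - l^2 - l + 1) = (l + 3)/(l - 1)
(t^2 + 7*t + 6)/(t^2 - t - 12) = (t^2 + 7*t + 6)/(t^2 - t - 12)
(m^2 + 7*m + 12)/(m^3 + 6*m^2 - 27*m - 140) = (m + 3)/(m^2 + 2*m - 35)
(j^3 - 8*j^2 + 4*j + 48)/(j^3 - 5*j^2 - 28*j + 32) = (j^3 - 8*j^2 + 4*j + 48)/(j^3 - 5*j^2 - 28*j + 32)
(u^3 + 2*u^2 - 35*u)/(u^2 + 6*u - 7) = u*(u - 5)/(u - 1)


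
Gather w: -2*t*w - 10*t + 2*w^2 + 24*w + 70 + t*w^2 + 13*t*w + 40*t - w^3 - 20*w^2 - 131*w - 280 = 30*t - w^3 + w^2*(t - 18) + w*(11*t - 107) - 210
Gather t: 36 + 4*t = 4*t + 36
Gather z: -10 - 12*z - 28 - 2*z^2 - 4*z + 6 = -2*z^2 - 16*z - 32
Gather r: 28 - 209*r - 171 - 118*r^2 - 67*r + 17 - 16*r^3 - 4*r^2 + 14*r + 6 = -16*r^3 - 122*r^2 - 262*r - 120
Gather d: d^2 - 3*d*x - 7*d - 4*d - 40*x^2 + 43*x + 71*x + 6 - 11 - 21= d^2 + d*(-3*x - 11) - 40*x^2 + 114*x - 26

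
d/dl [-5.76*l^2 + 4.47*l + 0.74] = 4.47 - 11.52*l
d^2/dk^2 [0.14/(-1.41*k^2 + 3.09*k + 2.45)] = (-0.556668*k^2 + 1.219932*k + 0.14*(2.82*k - 3.09)*(5.64*k - 6.18) + 0.96726)/(-1.41*k^2 + 3.09*k + 2.45)^3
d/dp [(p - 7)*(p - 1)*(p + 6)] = 3*p^2 - 4*p - 41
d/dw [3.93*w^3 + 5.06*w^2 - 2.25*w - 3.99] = 11.79*w^2 + 10.12*w - 2.25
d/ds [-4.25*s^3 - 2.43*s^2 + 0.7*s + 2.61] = -12.75*s^2 - 4.86*s + 0.7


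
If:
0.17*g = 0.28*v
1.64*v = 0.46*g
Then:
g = 0.00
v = 0.00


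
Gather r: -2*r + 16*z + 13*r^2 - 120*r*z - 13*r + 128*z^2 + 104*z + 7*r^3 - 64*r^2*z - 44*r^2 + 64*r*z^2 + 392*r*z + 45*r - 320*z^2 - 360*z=7*r^3 + r^2*(-64*z - 31) + r*(64*z^2 + 272*z + 30) - 192*z^2 - 240*z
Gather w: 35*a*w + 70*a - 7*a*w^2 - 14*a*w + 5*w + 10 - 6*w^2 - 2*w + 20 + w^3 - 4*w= 70*a + w^3 + w^2*(-7*a - 6) + w*(21*a - 1) + 30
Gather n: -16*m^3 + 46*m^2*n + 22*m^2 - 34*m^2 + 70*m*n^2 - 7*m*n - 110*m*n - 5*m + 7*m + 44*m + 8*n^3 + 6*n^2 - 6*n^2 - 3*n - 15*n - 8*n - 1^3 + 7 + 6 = -16*m^3 - 12*m^2 + 70*m*n^2 + 46*m + 8*n^3 + n*(46*m^2 - 117*m - 26) + 12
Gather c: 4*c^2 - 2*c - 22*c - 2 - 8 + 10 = 4*c^2 - 24*c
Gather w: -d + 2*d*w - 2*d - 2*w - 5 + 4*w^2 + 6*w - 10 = -3*d + 4*w^2 + w*(2*d + 4) - 15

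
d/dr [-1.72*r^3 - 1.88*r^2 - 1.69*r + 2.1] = -5.16*r^2 - 3.76*r - 1.69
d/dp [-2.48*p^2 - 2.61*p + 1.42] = -4.96*p - 2.61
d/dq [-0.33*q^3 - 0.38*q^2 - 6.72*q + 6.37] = -0.99*q^2 - 0.76*q - 6.72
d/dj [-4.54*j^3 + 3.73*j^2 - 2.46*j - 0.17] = -13.62*j^2 + 7.46*j - 2.46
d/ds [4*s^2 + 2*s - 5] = 8*s + 2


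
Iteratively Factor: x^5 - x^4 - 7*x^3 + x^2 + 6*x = (x - 1)*(x^4 - 7*x^2 - 6*x) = (x - 1)*(x + 2)*(x^3 - 2*x^2 - 3*x) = (x - 3)*(x - 1)*(x + 2)*(x^2 + x) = (x - 3)*(x - 1)*(x + 1)*(x + 2)*(x)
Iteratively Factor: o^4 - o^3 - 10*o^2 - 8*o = (o + 2)*(o^3 - 3*o^2 - 4*o) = (o - 4)*(o + 2)*(o^2 + o) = o*(o - 4)*(o + 2)*(o + 1)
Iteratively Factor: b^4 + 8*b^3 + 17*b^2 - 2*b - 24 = (b - 1)*(b^3 + 9*b^2 + 26*b + 24) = (b - 1)*(b + 2)*(b^2 + 7*b + 12) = (b - 1)*(b + 2)*(b + 4)*(b + 3)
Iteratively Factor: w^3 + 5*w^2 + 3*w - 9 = (w + 3)*(w^2 + 2*w - 3) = (w - 1)*(w + 3)*(w + 3)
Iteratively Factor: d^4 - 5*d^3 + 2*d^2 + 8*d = (d + 1)*(d^3 - 6*d^2 + 8*d) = (d - 2)*(d + 1)*(d^2 - 4*d) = (d - 4)*(d - 2)*(d + 1)*(d)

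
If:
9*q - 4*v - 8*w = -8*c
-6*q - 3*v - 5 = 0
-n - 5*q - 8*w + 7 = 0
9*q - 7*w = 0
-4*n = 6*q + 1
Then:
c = -11809/9264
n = -401/386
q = 203/386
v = -1574/579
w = 261/386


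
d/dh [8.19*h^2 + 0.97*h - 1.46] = 16.38*h + 0.97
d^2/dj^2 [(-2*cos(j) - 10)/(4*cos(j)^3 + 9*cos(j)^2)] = 2*(64*cos(j) + 828*tan(j)^4 + 1965/cos(j) + 2100/cos(j)^2 - 3042/cos(j)^3 - 3258/cos(j)^4)/(4*cos(j) + 9)^3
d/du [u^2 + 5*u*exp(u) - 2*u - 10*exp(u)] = 5*u*exp(u) + 2*u - 5*exp(u) - 2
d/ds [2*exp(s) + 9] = 2*exp(s)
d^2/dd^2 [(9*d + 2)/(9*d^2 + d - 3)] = 2*(-27*(9*d + 1)*(9*d^2 + d - 3) + (9*d + 2)*(18*d + 1)^2)/(9*d^2 + d - 3)^3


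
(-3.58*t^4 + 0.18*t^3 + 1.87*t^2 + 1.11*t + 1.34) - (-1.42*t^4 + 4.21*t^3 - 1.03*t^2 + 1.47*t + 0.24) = -2.16*t^4 - 4.03*t^3 + 2.9*t^2 - 0.36*t + 1.1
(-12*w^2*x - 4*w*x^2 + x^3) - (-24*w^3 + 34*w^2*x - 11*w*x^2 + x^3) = 24*w^3 - 46*w^2*x + 7*w*x^2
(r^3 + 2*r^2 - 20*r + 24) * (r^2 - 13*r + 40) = r^5 - 11*r^4 - 6*r^3 + 364*r^2 - 1112*r + 960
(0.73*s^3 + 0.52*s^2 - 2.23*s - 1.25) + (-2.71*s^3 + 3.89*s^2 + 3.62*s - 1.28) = -1.98*s^3 + 4.41*s^2 + 1.39*s - 2.53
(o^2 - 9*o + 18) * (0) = 0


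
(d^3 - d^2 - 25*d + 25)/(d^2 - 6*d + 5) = d + 5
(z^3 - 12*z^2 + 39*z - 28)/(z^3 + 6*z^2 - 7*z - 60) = (z^3 - 12*z^2 + 39*z - 28)/(z^3 + 6*z^2 - 7*z - 60)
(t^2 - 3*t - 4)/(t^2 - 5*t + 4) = (t + 1)/(t - 1)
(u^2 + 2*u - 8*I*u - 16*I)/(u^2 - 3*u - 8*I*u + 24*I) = (u + 2)/(u - 3)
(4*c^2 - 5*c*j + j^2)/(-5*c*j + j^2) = (-4*c^2 + 5*c*j - j^2)/(j*(5*c - j))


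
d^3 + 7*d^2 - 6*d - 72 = (d - 3)*(d + 4)*(d + 6)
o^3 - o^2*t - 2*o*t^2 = o*(o - 2*t)*(o + t)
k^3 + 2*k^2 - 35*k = k*(k - 5)*(k + 7)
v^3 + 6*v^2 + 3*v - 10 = (v - 1)*(v + 2)*(v + 5)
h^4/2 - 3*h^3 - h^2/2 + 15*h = h*(h/2 + 1)*(h - 5)*(h - 3)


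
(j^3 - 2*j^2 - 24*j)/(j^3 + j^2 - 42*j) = (j + 4)/(j + 7)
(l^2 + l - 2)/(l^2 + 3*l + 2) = (l - 1)/(l + 1)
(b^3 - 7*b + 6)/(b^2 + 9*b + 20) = (b^3 - 7*b + 6)/(b^2 + 9*b + 20)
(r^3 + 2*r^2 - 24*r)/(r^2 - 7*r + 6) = r*(r^2 + 2*r - 24)/(r^2 - 7*r + 6)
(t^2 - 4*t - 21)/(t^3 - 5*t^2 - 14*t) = (t + 3)/(t*(t + 2))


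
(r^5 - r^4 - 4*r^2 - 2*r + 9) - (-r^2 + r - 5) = r^5 - r^4 - 3*r^2 - 3*r + 14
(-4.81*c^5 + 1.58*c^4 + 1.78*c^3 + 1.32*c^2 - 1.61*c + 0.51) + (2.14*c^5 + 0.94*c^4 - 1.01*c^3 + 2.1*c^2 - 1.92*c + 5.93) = -2.67*c^5 + 2.52*c^4 + 0.77*c^3 + 3.42*c^2 - 3.53*c + 6.44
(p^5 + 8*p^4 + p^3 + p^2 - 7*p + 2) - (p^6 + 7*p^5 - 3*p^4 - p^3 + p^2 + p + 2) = -p^6 - 6*p^5 + 11*p^4 + 2*p^3 - 8*p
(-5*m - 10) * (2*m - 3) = -10*m^2 - 5*m + 30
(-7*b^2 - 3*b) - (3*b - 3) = -7*b^2 - 6*b + 3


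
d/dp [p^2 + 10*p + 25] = 2*p + 10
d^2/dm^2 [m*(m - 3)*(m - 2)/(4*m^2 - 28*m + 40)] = 5/(m^3 - 15*m^2 + 75*m - 125)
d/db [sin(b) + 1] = cos(b)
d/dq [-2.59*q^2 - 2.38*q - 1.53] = -5.18*q - 2.38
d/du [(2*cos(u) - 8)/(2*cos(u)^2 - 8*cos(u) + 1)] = 2*(-16*cos(u) + cos(2*u) + 32)*sin(u)/(-8*cos(u) + cos(2*u) + 2)^2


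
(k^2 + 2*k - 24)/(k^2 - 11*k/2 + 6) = 2*(k + 6)/(2*k - 3)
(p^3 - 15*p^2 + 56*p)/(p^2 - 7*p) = p - 8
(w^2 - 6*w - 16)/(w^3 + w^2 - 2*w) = (w - 8)/(w*(w - 1))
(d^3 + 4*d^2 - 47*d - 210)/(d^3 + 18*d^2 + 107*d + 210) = (d - 7)/(d + 7)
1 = 1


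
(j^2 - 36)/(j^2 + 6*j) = (j - 6)/j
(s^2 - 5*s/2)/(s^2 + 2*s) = (s - 5/2)/(s + 2)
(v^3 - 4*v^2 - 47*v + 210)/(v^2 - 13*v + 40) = (v^2 + v - 42)/(v - 8)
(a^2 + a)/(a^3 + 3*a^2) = (a + 1)/(a*(a + 3))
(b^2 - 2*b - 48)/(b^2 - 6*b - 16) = (b + 6)/(b + 2)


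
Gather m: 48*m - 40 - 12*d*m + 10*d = 10*d + m*(48 - 12*d) - 40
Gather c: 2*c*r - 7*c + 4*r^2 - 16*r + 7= c*(2*r - 7) + 4*r^2 - 16*r + 7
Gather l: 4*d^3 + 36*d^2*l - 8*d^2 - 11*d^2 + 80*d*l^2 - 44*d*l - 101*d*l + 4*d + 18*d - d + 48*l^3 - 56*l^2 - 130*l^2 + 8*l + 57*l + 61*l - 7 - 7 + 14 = 4*d^3 - 19*d^2 + 21*d + 48*l^3 + l^2*(80*d - 186) + l*(36*d^2 - 145*d + 126)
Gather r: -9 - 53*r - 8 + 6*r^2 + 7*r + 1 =6*r^2 - 46*r - 16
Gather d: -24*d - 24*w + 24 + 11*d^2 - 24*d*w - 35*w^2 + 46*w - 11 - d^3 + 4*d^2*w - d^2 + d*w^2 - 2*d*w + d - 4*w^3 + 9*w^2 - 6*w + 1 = -d^3 + d^2*(4*w + 10) + d*(w^2 - 26*w - 23) - 4*w^3 - 26*w^2 + 16*w + 14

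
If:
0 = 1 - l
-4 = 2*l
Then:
No Solution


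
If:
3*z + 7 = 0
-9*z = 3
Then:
No Solution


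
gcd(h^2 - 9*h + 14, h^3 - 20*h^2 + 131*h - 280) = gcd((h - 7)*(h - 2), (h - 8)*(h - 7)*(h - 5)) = h - 7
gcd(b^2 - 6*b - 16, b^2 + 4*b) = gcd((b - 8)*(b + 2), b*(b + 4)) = 1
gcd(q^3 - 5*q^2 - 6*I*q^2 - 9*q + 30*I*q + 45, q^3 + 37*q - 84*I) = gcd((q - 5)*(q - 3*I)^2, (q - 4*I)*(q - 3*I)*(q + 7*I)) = q - 3*I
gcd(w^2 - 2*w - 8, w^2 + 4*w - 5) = 1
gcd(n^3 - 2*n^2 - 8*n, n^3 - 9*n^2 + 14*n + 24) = n - 4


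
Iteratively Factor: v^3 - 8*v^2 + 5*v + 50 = (v - 5)*(v^2 - 3*v - 10) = (v - 5)^2*(v + 2)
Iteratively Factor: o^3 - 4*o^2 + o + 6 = (o - 3)*(o^2 - o - 2) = (o - 3)*(o - 2)*(o + 1)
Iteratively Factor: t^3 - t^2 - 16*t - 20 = (t + 2)*(t^2 - 3*t - 10) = (t - 5)*(t + 2)*(t + 2)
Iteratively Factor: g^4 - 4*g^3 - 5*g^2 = (g)*(g^3 - 4*g^2 - 5*g) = g*(g + 1)*(g^2 - 5*g) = g*(g - 5)*(g + 1)*(g)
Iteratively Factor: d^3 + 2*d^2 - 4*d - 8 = (d + 2)*(d^2 - 4) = (d - 2)*(d + 2)*(d + 2)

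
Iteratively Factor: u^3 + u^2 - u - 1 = (u + 1)*(u^2 - 1) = (u - 1)*(u + 1)*(u + 1)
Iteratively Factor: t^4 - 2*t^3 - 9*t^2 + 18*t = (t - 3)*(t^3 + t^2 - 6*t) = (t - 3)*(t - 2)*(t^2 + 3*t) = t*(t - 3)*(t - 2)*(t + 3)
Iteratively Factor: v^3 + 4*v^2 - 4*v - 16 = (v + 4)*(v^2 - 4) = (v + 2)*(v + 4)*(v - 2)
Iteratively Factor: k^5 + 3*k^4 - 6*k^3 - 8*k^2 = (k + 4)*(k^4 - k^3 - 2*k^2) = k*(k + 4)*(k^3 - k^2 - 2*k) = k*(k + 1)*(k + 4)*(k^2 - 2*k) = k^2*(k + 1)*(k + 4)*(k - 2)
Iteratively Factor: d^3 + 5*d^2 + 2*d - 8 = (d + 4)*(d^2 + d - 2) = (d - 1)*(d + 4)*(d + 2)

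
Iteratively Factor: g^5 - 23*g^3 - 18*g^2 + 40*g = (g + 2)*(g^4 - 2*g^3 - 19*g^2 + 20*g) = (g - 5)*(g + 2)*(g^3 + 3*g^2 - 4*g) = (g - 5)*(g - 1)*(g + 2)*(g^2 + 4*g) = (g - 5)*(g - 1)*(g + 2)*(g + 4)*(g)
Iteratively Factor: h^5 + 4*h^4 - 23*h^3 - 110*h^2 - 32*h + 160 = (h + 4)*(h^4 - 23*h^2 - 18*h + 40) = (h + 4)^2*(h^3 - 4*h^2 - 7*h + 10) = (h - 5)*(h + 4)^2*(h^2 + h - 2) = (h - 5)*(h - 1)*(h + 4)^2*(h + 2)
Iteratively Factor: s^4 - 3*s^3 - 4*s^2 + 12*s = (s)*(s^3 - 3*s^2 - 4*s + 12) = s*(s - 3)*(s^2 - 4) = s*(s - 3)*(s + 2)*(s - 2)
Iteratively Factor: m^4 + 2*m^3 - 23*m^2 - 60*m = (m + 3)*(m^3 - m^2 - 20*m) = (m + 3)*(m + 4)*(m^2 - 5*m) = (m - 5)*(m + 3)*(m + 4)*(m)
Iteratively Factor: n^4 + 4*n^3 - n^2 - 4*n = (n - 1)*(n^3 + 5*n^2 + 4*n) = n*(n - 1)*(n^2 + 5*n + 4) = n*(n - 1)*(n + 4)*(n + 1)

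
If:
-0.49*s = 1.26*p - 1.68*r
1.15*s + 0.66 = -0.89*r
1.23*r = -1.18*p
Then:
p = 0.09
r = -0.08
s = -0.51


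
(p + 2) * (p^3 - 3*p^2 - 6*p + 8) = p^4 - p^3 - 12*p^2 - 4*p + 16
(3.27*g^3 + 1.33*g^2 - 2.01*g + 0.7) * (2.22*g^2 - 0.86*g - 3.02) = 7.2594*g^5 + 0.140400000000001*g^4 - 15.4814*g^3 - 0.734*g^2 + 5.4682*g - 2.114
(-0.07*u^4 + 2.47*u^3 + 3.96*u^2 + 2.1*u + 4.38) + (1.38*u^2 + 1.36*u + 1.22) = -0.07*u^4 + 2.47*u^3 + 5.34*u^2 + 3.46*u + 5.6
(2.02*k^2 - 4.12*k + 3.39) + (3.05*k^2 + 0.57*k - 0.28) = 5.07*k^2 - 3.55*k + 3.11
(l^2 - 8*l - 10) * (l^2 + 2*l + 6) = l^4 - 6*l^3 - 20*l^2 - 68*l - 60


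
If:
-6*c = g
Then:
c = -g/6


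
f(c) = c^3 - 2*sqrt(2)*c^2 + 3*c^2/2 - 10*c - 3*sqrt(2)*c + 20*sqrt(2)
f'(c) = 3*c^2 - 4*sqrt(2)*c + 3*c - 10 - 3*sqrt(2)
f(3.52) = 5.30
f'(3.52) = 13.58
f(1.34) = 9.22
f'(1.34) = -12.42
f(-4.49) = -25.07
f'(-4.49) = 58.17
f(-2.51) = 39.85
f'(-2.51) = 11.33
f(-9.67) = -862.44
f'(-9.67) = 291.98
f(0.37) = 22.88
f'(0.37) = -14.81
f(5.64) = 85.11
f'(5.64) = 66.20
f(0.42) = 22.14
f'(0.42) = -14.83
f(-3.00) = 32.06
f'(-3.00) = 20.73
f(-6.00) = -150.08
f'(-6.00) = 109.70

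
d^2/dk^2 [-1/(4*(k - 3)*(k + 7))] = (-(k - 3)^2 - (k - 3)*(k + 7) - (k + 7)^2)/(2*(k - 3)^3*(k + 7)^3)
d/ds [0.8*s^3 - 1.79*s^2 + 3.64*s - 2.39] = 2.4*s^2 - 3.58*s + 3.64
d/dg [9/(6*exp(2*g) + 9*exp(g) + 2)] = (-108*exp(g) - 81)*exp(g)/(6*exp(2*g) + 9*exp(g) + 2)^2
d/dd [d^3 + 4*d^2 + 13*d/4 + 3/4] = 3*d^2 + 8*d + 13/4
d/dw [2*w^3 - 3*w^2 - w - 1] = 6*w^2 - 6*w - 1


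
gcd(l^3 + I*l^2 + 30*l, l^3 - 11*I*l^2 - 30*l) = l^2 - 5*I*l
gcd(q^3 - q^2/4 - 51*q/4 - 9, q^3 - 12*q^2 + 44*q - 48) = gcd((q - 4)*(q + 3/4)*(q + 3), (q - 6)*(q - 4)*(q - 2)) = q - 4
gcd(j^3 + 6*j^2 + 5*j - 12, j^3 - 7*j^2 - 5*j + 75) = j + 3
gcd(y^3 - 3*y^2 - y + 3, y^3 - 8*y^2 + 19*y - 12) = y^2 - 4*y + 3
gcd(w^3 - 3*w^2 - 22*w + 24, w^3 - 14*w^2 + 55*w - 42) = w^2 - 7*w + 6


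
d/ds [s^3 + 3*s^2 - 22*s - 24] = 3*s^2 + 6*s - 22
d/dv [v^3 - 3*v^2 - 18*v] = 3*v^2 - 6*v - 18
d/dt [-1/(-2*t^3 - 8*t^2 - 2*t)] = (-3*t^2 - 8*t - 1)/(2*t^2*(t^2 + 4*t + 1)^2)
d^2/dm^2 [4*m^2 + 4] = 8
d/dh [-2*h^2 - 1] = -4*h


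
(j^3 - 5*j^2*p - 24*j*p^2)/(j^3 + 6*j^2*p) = (j^2 - 5*j*p - 24*p^2)/(j*(j + 6*p))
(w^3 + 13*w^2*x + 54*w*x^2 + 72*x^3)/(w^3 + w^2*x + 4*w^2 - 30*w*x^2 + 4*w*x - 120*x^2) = (-w^2 - 7*w*x - 12*x^2)/(-w^2 + 5*w*x - 4*w + 20*x)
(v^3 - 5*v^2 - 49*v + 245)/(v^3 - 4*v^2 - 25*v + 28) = (v^2 + 2*v - 35)/(v^2 + 3*v - 4)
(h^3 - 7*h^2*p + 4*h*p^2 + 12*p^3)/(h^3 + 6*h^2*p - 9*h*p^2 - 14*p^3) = (h - 6*p)/(h + 7*p)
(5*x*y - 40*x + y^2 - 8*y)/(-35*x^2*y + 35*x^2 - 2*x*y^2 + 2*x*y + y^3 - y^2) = (8 - y)/(7*x*y - 7*x - y^2 + y)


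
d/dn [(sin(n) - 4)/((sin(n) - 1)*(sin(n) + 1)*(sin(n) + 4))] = 2*(15*sin(n)/cos(n)^3 + tan(n) - 4/cos(n))/(sin(n) + 4)^2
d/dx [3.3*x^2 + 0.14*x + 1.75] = 6.6*x + 0.14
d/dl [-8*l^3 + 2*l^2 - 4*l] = -24*l^2 + 4*l - 4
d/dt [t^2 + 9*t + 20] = 2*t + 9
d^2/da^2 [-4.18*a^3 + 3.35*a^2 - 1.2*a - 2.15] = 6.7 - 25.08*a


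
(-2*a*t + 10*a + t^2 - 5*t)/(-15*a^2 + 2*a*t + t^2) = (-2*a*t + 10*a + t^2 - 5*t)/(-15*a^2 + 2*a*t + t^2)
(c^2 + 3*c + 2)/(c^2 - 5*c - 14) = (c + 1)/(c - 7)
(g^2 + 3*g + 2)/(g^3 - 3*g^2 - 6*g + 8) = (g + 1)/(g^2 - 5*g + 4)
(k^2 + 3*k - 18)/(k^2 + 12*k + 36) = (k - 3)/(k + 6)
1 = 1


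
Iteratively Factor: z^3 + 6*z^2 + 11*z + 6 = (z + 3)*(z^2 + 3*z + 2) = (z + 1)*(z + 3)*(z + 2)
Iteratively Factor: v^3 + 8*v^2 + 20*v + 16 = (v + 4)*(v^2 + 4*v + 4) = (v + 2)*(v + 4)*(v + 2)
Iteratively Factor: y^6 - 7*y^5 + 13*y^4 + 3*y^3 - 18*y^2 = (y - 3)*(y^5 - 4*y^4 + y^3 + 6*y^2) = (y - 3)*(y + 1)*(y^4 - 5*y^3 + 6*y^2) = y*(y - 3)*(y + 1)*(y^3 - 5*y^2 + 6*y) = y*(y - 3)*(y - 2)*(y + 1)*(y^2 - 3*y) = y^2*(y - 3)*(y - 2)*(y + 1)*(y - 3)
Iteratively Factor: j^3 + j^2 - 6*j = (j)*(j^2 + j - 6) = j*(j + 3)*(j - 2)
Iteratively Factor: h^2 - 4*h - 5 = (h - 5)*(h + 1)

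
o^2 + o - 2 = (o - 1)*(o + 2)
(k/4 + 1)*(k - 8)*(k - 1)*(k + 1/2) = k^4/4 - 9*k^3/8 - 61*k^2/8 + 9*k/2 + 4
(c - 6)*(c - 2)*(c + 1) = c^3 - 7*c^2 + 4*c + 12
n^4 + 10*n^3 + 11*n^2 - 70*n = n*(n - 2)*(n + 5)*(n + 7)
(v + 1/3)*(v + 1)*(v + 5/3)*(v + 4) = v^4 + 7*v^3 + 131*v^2/9 + 97*v/9 + 20/9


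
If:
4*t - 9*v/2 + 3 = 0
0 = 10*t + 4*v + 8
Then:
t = -48/61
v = -2/61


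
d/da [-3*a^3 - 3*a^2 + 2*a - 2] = -9*a^2 - 6*a + 2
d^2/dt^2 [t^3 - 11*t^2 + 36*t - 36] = 6*t - 22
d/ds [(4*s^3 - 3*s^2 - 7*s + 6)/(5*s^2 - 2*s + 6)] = (20*s^4 - 16*s^3 + 113*s^2 - 96*s - 30)/(25*s^4 - 20*s^3 + 64*s^2 - 24*s + 36)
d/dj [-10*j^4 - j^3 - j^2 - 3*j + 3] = -40*j^3 - 3*j^2 - 2*j - 3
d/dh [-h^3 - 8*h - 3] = -3*h^2 - 8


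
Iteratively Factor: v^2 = (v)*(v)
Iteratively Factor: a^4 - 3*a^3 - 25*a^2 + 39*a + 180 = (a + 3)*(a^3 - 6*a^2 - 7*a + 60) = (a + 3)^2*(a^2 - 9*a + 20) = (a - 5)*(a + 3)^2*(a - 4)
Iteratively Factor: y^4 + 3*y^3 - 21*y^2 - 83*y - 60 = (y - 5)*(y^3 + 8*y^2 + 19*y + 12) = (y - 5)*(y + 1)*(y^2 + 7*y + 12) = (y - 5)*(y + 1)*(y + 4)*(y + 3)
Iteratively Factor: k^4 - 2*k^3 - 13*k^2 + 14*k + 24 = (k - 2)*(k^3 - 13*k - 12) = (k - 4)*(k - 2)*(k^2 + 4*k + 3) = (k - 4)*(k - 2)*(k + 1)*(k + 3)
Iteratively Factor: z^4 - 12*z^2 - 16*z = (z + 2)*(z^3 - 2*z^2 - 8*z) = (z - 4)*(z + 2)*(z^2 + 2*z) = z*(z - 4)*(z + 2)*(z + 2)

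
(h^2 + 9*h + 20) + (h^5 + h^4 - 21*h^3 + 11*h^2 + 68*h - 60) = h^5 + h^4 - 21*h^3 + 12*h^2 + 77*h - 40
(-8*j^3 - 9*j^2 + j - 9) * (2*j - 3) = -16*j^4 + 6*j^3 + 29*j^2 - 21*j + 27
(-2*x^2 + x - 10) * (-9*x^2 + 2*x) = 18*x^4 - 13*x^3 + 92*x^2 - 20*x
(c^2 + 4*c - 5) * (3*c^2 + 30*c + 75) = 3*c^4 + 42*c^3 + 180*c^2 + 150*c - 375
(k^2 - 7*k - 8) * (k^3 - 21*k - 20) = k^5 - 7*k^4 - 29*k^3 + 127*k^2 + 308*k + 160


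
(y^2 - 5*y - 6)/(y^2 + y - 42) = (y + 1)/(y + 7)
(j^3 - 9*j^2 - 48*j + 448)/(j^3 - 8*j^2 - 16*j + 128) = (j^2 - j - 56)/(j^2 - 16)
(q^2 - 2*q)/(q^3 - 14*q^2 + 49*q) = (q - 2)/(q^2 - 14*q + 49)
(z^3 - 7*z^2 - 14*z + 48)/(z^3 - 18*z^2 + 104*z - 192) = (z^2 + z - 6)/(z^2 - 10*z + 24)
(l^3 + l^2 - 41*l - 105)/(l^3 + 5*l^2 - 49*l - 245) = (l + 3)/(l + 7)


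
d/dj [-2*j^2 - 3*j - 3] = -4*j - 3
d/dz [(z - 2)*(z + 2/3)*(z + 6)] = 3*z^2 + 28*z/3 - 28/3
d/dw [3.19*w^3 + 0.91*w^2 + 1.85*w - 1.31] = 9.57*w^2 + 1.82*w + 1.85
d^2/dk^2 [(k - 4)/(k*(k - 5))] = 2*(k^3 - 12*k^2 + 60*k - 100)/(k^3*(k^3 - 15*k^2 + 75*k - 125))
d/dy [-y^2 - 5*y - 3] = -2*y - 5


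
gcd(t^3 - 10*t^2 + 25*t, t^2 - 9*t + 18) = 1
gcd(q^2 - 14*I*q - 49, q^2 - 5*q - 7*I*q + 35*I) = q - 7*I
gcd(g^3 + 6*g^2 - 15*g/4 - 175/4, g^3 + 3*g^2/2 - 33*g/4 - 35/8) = g^2 + g - 35/4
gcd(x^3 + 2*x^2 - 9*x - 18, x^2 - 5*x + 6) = x - 3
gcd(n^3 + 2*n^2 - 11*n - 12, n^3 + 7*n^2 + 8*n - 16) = n + 4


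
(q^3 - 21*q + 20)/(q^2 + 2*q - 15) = (q^2 - 5*q + 4)/(q - 3)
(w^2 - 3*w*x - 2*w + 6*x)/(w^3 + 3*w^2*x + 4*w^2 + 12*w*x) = (w^2 - 3*w*x - 2*w + 6*x)/(w*(w^2 + 3*w*x + 4*w + 12*x))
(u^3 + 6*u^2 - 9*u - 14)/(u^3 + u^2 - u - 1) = (u^2 + 5*u - 14)/(u^2 - 1)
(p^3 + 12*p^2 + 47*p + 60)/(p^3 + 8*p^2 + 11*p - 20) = (p + 3)/(p - 1)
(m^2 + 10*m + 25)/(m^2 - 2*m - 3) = (m^2 + 10*m + 25)/(m^2 - 2*m - 3)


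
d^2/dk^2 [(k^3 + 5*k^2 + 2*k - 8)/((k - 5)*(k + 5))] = 18*(3*k^3 + 39*k^2 + 225*k + 325)/(k^6 - 75*k^4 + 1875*k^2 - 15625)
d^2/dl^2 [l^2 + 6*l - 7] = 2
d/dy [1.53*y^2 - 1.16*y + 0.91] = 3.06*y - 1.16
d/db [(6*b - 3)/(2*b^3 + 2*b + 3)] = 6*(2*b^3 + 2*b - (2*b - 1)*(3*b^2 + 1) + 3)/(2*b^3 + 2*b + 3)^2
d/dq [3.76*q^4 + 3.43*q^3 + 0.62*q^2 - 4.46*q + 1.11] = 15.04*q^3 + 10.29*q^2 + 1.24*q - 4.46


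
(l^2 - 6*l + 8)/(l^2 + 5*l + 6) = (l^2 - 6*l + 8)/(l^2 + 5*l + 6)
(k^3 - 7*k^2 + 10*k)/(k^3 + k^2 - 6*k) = (k - 5)/(k + 3)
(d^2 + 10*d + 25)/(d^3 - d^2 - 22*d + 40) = (d + 5)/(d^2 - 6*d + 8)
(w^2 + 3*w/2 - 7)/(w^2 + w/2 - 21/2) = (w - 2)/(w - 3)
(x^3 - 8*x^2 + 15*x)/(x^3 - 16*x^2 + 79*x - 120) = x/(x - 8)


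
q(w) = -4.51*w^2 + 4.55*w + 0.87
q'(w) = 4.55 - 9.02*w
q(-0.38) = -1.51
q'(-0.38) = 7.98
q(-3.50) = -70.30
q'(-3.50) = 36.12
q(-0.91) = -7.01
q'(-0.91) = 12.76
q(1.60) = -3.40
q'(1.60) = -9.88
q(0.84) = 1.51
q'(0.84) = -3.03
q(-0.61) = -3.58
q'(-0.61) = 10.05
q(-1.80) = -21.93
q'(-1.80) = 20.79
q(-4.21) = -98.22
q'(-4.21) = 42.52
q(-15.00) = -1082.13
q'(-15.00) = 139.85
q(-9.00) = -405.39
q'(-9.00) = 85.73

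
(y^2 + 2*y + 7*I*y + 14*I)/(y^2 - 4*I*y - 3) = (y^2 + y*(2 + 7*I) + 14*I)/(y^2 - 4*I*y - 3)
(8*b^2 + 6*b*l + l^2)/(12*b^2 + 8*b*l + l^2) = (4*b + l)/(6*b + l)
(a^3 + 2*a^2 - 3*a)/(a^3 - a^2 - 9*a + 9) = a/(a - 3)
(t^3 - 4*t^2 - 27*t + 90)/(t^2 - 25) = (t^2 - 9*t + 18)/(t - 5)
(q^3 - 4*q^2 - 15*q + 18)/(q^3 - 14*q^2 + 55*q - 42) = (q + 3)/(q - 7)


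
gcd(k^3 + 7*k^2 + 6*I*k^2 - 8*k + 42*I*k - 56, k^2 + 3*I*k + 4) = k + 4*I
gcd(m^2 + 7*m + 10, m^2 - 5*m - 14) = m + 2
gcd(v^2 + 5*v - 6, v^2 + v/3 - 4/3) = v - 1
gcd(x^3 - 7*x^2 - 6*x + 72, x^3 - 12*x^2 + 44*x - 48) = x^2 - 10*x + 24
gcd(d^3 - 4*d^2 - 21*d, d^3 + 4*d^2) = d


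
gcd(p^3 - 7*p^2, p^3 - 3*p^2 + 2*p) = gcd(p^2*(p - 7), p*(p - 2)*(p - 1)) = p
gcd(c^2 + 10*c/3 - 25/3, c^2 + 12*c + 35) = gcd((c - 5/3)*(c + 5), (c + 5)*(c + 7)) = c + 5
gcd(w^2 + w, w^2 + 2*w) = w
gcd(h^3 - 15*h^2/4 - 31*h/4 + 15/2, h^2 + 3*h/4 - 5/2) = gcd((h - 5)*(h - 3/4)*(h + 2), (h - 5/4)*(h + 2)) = h + 2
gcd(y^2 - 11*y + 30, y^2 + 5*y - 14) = 1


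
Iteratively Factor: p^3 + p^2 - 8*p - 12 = (p + 2)*(p^2 - p - 6) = (p + 2)^2*(p - 3)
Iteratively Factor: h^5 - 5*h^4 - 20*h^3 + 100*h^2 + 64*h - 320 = (h - 4)*(h^4 - h^3 - 24*h^2 + 4*h + 80) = (h - 4)*(h - 2)*(h^3 + h^2 - 22*h - 40) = (h - 4)*(h - 2)*(h + 2)*(h^2 - h - 20) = (h - 5)*(h - 4)*(h - 2)*(h + 2)*(h + 4)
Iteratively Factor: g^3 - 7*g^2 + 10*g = (g - 5)*(g^2 - 2*g) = (g - 5)*(g - 2)*(g)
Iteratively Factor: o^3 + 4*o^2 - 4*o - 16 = (o + 2)*(o^2 + 2*o - 8) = (o - 2)*(o + 2)*(o + 4)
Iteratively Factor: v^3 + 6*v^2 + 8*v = (v + 4)*(v^2 + 2*v) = (v + 2)*(v + 4)*(v)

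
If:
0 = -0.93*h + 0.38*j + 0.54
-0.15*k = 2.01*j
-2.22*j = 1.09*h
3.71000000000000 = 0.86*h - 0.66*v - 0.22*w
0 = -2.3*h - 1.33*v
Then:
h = 0.48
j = -0.24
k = 3.18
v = -0.84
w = -12.46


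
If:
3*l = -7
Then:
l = -7/3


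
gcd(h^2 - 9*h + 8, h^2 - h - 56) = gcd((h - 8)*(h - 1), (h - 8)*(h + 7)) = h - 8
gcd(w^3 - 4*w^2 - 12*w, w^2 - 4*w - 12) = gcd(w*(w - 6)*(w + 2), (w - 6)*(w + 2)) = w^2 - 4*w - 12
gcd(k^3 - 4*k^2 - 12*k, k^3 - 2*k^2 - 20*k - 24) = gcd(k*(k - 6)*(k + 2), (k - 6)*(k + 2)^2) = k^2 - 4*k - 12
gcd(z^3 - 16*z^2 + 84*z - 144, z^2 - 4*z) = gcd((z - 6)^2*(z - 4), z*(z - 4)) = z - 4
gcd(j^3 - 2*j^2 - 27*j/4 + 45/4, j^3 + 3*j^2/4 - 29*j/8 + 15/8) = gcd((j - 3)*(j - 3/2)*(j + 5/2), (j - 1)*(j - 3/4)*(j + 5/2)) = j + 5/2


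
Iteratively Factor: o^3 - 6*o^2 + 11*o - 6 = (o - 3)*(o^2 - 3*o + 2) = (o - 3)*(o - 2)*(o - 1)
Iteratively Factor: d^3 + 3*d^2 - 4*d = (d - 1)*(d^2 + 4*d) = (d - 1)*(d + 4)*(d)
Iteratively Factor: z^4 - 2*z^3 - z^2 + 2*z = (z - 2)*(z^3 - z) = (z - 2)*(z + 1)*(z^2 - z) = (z - 2)*(z - 1)*(z + 1)*(z)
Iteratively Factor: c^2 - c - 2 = (c - 2)*(c + 1)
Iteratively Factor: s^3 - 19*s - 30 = (s + 3)*(s^2 - 3*s - 10) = (s - 5)*(s + 3)*(s + 2)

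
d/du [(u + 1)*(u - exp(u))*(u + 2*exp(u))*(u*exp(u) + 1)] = (1 - exp(u))*(u + 1)*(u + 2*exp(u))*(u*exp(u) + 1) + (u + 1)^2*(u - exp(u))*(u + 2*exp(u))*exp(u) + (u + 1)*(u - exp(u))*(u*exp(u) + 1)*(2*exp(u) + 1) + (u - exp(u))*(u + 2*exp(u))*(u*exp(u) + 1)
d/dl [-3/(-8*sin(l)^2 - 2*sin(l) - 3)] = -6*(8*sin(l) + 1)*cos(l)/(8*sin(l)^2 + 2*sin(l) + 3)^2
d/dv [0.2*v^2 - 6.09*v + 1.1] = 0.4*v - 6.09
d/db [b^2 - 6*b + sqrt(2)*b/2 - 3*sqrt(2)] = 2*b - 6 + sqrt(2)/2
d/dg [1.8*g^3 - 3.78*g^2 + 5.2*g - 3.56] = 5.4*g^2 - 7.56*g + 5.2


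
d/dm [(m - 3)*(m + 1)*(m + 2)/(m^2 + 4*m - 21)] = (m^2 + 14*m + 19)/(m^2 + 14*m + 49)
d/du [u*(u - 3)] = 2*u - 3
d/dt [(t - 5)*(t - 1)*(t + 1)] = 3*t^2 - 10*t - 1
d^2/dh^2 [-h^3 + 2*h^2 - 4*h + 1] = 4 - 6*h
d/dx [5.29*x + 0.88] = 5.29000000000000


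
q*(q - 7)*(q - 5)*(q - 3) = q^4 - 15*q^3 + 71*q^2 - 105*q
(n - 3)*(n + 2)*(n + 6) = n^3 + 5*n^2 - 12*n - 36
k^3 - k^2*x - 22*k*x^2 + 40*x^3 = (k - 4*x)*(k - 2*x)*(k + 5*x)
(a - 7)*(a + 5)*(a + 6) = a^3 + 4*a^2 - 47*a - 210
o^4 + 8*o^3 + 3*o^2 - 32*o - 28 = (o - 2)*(o + 1)*(o + 2)*(o + 7)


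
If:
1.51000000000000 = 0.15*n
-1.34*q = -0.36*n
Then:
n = 10.07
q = 2.70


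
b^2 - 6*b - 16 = (b - 8)*(b + 2)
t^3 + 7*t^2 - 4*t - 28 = (t - 2)*(t + 2)*(t + 7)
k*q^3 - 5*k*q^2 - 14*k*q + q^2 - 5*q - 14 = (q - 7)*(q + 2)*(k*q + 1)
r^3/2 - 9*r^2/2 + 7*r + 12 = (r/2 + 1/2)*(r - 6)*(r - 4)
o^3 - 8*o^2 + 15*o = o*(o - 5)*(o - 3)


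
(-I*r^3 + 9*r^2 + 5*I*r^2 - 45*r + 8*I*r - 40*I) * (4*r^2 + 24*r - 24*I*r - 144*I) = -4*I*r^5 + 12*r^4 - 4*I*r^4 + 12*r^3 - 64*I*r^3 - 168*r^2 - 184*I*r^2 + 192*r + 5520*I*r - 5760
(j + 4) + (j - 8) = 2*j - 4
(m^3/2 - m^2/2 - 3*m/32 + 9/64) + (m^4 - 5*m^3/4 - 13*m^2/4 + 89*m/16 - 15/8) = m^4 - 3*m^3/4 - 15*m^2/4 + 175*m/32 - 111/64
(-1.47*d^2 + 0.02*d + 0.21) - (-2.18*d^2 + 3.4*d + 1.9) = 0.71*d^2 - 3.38*d - 1.69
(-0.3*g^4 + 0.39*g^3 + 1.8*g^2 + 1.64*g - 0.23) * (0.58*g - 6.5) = -0.174*g^5 + 2.1762*g^4 - 1.491*g^3 - 10.7488*g^2 - 10.7934*g + 1.495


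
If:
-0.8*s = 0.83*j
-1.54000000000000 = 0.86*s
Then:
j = 1.73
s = -1.79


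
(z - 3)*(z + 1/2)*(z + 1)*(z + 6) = z^4 + 9*z^3/2 - 13*z^2 - 51*z/2 - 9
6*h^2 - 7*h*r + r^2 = (-6*h + r)*(-h + r)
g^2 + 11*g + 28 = (g + 4)*(g + 7)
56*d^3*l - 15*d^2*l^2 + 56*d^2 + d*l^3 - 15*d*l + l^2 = (-8*d + l)*(-7*d + l)*(d*l + 1)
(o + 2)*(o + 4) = o^2 + 6*o + 8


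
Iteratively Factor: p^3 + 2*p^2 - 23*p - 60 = (p + 3)*(p^2 - p - 20) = (p + 3)*(p + 4)*(p - 5)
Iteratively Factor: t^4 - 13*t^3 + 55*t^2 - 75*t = (t - 5)*(t^3 - 8*t^2 + 15*t) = (t - 5)^2*(t^2 - 3*t) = t*(t - 5)^2*(t - 3)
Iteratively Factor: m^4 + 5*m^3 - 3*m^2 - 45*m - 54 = (m + 3)*(m^3 + 2*m^2 - 9*m - 18) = (m + 3)^2*(m^2 - m - 6) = (m - 3)*(m + 3)^2*(m + 2)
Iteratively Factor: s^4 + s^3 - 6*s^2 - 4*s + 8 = (s + 2)*(s^3 - s^2 - 4*s + 4) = (s - 1)*(s + 2)*(s^2 - 4) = (s - 2)*(s - 1)*(s + 2)*(s + 2)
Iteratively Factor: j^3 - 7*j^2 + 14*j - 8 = (j - 4)*(j^2 - 3*j + 2) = (j - 4)*(j - 2)*(j - 1)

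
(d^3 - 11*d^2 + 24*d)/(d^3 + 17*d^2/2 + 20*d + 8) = 2*d*(d^2 - 11*d + 24)/(2*d^3 + 17*d^2 + 40*d + 16)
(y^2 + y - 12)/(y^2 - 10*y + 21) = (y + 4)/(y - 7)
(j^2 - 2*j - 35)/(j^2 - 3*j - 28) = (j + 5)/(j + 4)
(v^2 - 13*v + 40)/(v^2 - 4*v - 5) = (v - 8)/(v + 1)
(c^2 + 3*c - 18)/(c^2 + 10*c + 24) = (c - 3)/(c + 4)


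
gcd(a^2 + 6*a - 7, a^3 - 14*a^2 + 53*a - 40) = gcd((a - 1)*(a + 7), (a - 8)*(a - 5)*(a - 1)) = a - 1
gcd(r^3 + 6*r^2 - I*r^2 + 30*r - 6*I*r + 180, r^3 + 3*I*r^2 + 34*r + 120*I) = r^2 - I*r + 30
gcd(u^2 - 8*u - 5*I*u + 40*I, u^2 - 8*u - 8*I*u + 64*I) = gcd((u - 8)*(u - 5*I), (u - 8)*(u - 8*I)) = u - 8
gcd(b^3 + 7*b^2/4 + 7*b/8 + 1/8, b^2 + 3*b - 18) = 1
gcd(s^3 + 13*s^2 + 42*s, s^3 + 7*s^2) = s^2 + 7*s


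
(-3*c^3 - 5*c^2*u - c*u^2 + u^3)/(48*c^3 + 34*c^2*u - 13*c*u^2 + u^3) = (-3*c^2 - 2*c*u + u^2)/(48*c^2 - 14*c*u + u^2)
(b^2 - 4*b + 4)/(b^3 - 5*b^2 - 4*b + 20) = (b - 2)/(b^2 - 3*b - 10)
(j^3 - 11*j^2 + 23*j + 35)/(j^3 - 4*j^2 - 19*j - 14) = (j - 5)/(j + 2)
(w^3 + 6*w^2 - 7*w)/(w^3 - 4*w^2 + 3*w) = (w + 7)/(w - 3)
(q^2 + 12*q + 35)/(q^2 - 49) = (q + 5)/(q - 7)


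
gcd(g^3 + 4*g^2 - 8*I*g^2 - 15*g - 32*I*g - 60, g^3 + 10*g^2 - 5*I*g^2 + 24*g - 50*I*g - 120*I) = g^2 + g*(4 - 5*I) - 20*I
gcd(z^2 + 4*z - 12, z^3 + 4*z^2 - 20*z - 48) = z + 6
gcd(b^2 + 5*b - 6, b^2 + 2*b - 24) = b + 6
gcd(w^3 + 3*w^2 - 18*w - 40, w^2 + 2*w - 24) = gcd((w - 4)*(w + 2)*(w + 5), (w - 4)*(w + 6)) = w - 4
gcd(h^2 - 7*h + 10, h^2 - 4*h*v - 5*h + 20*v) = h - 5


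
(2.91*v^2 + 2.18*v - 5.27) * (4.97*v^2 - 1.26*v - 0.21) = 14.4627*v^4 + 7.168*v^3 - 29.5498*v^2 + 6.1824*v + 1.1067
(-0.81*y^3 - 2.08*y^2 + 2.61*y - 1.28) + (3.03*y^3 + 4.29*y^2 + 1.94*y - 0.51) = 2.22*y^3 + 2.21*y^2 + 4.55*y - 1.79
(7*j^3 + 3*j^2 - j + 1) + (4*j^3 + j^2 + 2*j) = 11*j^3 + 4*j^2 + j + 1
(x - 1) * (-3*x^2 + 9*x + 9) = -3*x^3 + 12*x^2 - 9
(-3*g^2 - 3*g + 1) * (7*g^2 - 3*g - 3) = -21*g^4 - 12*g^3 + 25*g^2 + 6*g - 3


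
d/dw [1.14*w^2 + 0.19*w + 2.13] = 2.28*w + 0.19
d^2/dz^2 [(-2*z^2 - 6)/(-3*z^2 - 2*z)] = 12*(-2*z^3 + 27*z^2 + 18*z + 4)/(z^3*(27*z^3 + 54*z^2 + 36*z + 8))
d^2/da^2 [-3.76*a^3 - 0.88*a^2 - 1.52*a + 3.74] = -22.56*a - 1.76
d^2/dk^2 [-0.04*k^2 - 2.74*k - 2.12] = -0.0800000000000000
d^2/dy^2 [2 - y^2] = -2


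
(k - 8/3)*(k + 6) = k^2 + 10*k/3 - 16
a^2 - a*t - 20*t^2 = (a - 5*t)*(a + 4*t)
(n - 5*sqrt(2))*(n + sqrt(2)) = n^2 - 4*sqrt(2)*n - 10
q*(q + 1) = q^2 + q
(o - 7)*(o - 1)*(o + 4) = o^3 - 4*o^2 - 25*o + 28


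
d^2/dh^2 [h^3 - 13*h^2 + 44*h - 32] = 6*h - 26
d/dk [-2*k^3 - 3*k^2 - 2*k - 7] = -6*k^2 - 6*k - 2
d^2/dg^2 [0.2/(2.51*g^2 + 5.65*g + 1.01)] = (-2.52004*g^2 - 5.6726*g + 0.2*(5.02*g + 5.65)*(10.04*g + 11.3) - 1.01404)/(2.51*g^2 + 5.65*g + 1.01)^3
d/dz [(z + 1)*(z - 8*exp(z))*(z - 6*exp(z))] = -14*z^2*exp(z) + 3*z^2 + 96*z*exp(2*z) - 42*z*exp(z) + 2*z + 144*exp(2*z) - 14*exp(z)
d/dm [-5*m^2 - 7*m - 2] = -10*m - 7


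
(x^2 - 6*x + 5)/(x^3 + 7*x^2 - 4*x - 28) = (x^2 - 6*x + 5)/(x^3 + 7*x^2 - 4*x - 28)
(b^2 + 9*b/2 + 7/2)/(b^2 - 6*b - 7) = (b + 7/2)/(b - 7)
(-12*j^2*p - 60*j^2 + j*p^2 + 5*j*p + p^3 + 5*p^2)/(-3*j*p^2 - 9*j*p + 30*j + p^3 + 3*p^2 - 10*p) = (4*j + p)/(p - 2)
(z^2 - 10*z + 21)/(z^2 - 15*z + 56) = (z - 3)/(z - 8)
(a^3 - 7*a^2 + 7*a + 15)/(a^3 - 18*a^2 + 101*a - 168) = (a^2 - 4*a - 5)/(a^2 - 15*a + 56)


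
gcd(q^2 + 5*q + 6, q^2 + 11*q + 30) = 1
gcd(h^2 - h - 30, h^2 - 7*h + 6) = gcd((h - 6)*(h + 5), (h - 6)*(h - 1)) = h - 6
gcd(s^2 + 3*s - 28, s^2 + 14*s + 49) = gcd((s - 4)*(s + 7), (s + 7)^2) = s + 7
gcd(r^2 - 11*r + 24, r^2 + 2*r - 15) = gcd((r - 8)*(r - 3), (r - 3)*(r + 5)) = r - 3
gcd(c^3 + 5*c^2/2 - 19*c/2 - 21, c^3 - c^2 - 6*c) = c^2 - c - 6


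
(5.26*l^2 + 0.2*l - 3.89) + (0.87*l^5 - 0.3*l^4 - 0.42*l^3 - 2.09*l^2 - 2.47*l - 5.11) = 0.87*l^5 - 0.3*l^4 - 0.42*l^3 + 3.17*l^2 - 2.27*l - 9.0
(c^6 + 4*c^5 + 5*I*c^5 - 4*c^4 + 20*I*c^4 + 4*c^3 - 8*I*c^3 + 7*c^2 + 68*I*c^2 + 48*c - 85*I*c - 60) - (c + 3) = c^6 + 4*c^5 + 5*I*c^5 - 4*c^4 + 20*I*c^4 + 4*c^3 - 8*I*c^3 + 7*c^2 + 68*I*c^2 + 47*c - 85*I*c - 63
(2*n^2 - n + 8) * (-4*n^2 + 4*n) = -8*n^4 + 12*n^3 - 36*n^2 + 32*n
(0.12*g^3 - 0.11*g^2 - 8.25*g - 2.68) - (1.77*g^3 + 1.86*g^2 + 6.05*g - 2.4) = -1.65*g^3 - 1.97*g^2 - 14.3*g - 0.28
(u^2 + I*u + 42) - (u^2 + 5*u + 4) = -5*u + I*u + 38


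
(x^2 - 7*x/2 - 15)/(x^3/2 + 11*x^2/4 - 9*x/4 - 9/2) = 2*(2*x^2 - 7*x - 30)/(2*x^3 + 11*x^2 - 9*x - 18)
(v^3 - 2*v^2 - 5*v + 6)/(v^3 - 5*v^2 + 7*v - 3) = (v + 2)/(v - 1)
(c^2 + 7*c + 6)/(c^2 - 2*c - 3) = (c + 6)/(c - 3)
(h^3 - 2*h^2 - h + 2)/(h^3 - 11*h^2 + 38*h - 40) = (h^2 - 1)/(h^2 - 9*h + 20)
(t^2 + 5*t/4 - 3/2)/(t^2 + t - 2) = (t - 3/4)/(t - 1)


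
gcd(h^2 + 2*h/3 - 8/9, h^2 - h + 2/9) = h - 2/3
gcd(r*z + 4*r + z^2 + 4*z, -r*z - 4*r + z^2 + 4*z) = z + 4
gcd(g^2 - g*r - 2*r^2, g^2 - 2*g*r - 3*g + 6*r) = -g + 2*r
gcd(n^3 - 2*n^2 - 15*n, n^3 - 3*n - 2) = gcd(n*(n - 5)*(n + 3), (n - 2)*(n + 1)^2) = 1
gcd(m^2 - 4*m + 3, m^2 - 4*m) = 1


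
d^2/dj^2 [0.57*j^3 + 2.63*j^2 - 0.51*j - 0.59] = 3.42*j + 5.26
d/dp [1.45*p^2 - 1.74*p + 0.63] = 2.9*p - 1.74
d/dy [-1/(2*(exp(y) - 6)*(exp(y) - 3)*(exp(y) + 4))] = ((exp(y) - 6)*(exp(y) - 3) + (exp(y) - 6)*(exp(y) + 4) + (exp(y) - 3)*(exp(y) + 4))*exp(y)/(2*(exp(y) - 6)^2*(exp(y) - 3)^2*(exp(y) + 4)^2)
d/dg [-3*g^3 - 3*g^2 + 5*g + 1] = -9*g^2 - 6*g + 5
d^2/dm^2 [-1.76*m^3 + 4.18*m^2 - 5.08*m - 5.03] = 8.36 - 10.56*m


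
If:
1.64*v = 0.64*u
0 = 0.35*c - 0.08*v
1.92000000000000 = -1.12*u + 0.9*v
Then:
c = -0.22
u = -2.50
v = -0.97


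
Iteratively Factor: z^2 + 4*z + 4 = (z + 2)*(z + 2)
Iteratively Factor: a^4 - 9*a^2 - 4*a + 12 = (a - 1)*(a^3 + a^2 - 8*a - 12) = (a - 1)*(a + 2)*(a^2 - a - 6) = (a - 3)*(a - 1)*(a + 2)*(a + 2)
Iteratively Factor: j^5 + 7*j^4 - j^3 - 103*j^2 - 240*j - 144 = (j + 4)*(j^4 + 3*j^3 - 13*j^2 - 51*j - 36) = (j + 3)*(j + 4)*(j^3 - 13*j - 12) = (j - 4)*(j + 3)*(j + 4)*(j^2 + 4*j + 3) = (j - 4)*(j + 3)^2*(j + 4)*(j + 1)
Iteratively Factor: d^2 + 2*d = (d)*(d + 2)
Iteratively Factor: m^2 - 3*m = (m)*(m - 3)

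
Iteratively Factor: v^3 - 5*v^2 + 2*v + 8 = (v - 2)*(v^2 - 3*v - 4) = (v - 2)*(v + 1)*(v - 4)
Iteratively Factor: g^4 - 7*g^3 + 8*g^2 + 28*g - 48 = (g - 3)*(g^3 - 4*g^2 - 4*g + 16) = (g - 3)*(g - 2)*(g^2 - 2*g - 8) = (g - 4)*(g - 3)*(g - 2)*(g + 2)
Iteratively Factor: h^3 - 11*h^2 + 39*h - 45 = (h - 5)*(h^2 - 6*h + 9) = (h - 5)*(h - 3)*(h - 3)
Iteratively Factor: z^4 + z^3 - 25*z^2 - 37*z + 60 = (z + 3)*(z^3 - 2*z^2 - 19*z + 20) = (z + 3)*(z + 4)*(z^2 - 6*z + 5) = (z - 5)*(z + 3)*(z + 4)*(z - 1)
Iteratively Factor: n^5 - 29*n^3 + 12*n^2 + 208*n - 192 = (n - 3)*(n^4 + 3*n^3 - 20*n^2 - 48*n + 64) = (n - 3)*(n + 4)*(n^3 - n^2 - 16*n + 16) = (n - 4)*(n - 3)*(n + 4)*(n^2 + 3*n - 4) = (n - 4)*(n - 3)*(n + 4)^2*(n - 1)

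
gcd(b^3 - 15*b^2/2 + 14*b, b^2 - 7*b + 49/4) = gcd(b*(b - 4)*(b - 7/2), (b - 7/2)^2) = b - 7/2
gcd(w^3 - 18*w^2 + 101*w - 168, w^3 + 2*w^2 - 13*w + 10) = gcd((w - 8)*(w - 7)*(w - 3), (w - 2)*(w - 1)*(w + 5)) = 1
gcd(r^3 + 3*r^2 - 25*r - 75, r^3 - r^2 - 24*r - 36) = r + 3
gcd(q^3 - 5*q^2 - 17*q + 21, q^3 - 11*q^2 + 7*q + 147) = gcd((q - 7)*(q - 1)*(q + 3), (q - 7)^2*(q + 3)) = q^2 - 4*q - 21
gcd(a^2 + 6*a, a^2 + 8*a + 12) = a + 6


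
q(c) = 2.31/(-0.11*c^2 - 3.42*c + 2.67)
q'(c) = 2.31*(0.22*c + 3.42)/(-0.11*c^2 - 3.42*c + 2.67)^2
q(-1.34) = 0.33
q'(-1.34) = 0.15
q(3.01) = -0.27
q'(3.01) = 0.13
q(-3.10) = 0.19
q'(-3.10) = 0.04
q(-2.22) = 0.24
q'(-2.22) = 0.07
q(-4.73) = 0.14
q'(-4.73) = 0.02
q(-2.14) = 0.24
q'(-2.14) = 0.08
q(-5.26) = 0.13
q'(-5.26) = 0.02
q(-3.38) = 0.18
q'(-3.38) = 0.04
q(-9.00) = 0.09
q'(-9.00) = 0.01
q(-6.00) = 0.12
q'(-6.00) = 0.01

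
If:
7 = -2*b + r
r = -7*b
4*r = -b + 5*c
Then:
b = -7/9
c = 21/5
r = 49/9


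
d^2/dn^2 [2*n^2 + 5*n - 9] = 4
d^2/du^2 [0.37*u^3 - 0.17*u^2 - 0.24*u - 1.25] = 2.22*u - 0.34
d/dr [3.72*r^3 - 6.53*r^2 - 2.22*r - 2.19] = 11.16*r^2 - 13.06*r - 2.22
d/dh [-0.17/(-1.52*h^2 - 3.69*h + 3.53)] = (-0.5168*h - 0.6273)/(1.52*h^2 + 3.69*h - 3.53)^2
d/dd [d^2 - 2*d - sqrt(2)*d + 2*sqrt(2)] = 2*d - 2 - sqrt(2)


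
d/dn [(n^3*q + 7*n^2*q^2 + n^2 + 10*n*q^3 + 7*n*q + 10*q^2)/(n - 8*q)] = (2*n^3*q - 17*n^2*q^2 + n^2 - 112*n*q^3 - 16*n*q - 80*q^4 - 66*q^2)/(n^2 - 16*n*q + 64*q^2)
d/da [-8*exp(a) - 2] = -8*exp(a)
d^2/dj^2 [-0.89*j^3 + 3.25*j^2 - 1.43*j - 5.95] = 6.5 - 5.34*j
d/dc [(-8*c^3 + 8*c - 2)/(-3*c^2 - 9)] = 4*(2*c^4 + 20*c^2 - c - 6)/(3*(c^4 + 6*c^2 + 9))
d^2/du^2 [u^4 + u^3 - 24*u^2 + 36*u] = 12*u^2 + 6*u - 48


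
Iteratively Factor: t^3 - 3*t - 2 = (t - 2)*(t^2 + 2*t + 1) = (t - 2)*(t + 1)*(t + 1)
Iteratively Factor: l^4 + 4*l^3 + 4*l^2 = (l + 2)*(l^3 + 2*l^2) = (l + 2)^2*(l^2) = l*(l + 2)^2*(l)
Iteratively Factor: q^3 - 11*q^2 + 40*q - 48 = (q - 4)*(q^2 - 7*q + 12) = (q - 4)^2*(q - 3)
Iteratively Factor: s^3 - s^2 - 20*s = (s)*(s^2 - s - 20) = s*(s + 4)*(s - 5)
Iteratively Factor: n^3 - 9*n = (n - 3)*(n^2 + 3*n) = n*(n - 3)*(n + 3)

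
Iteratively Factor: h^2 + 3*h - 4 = (h + 4)*(h - 1)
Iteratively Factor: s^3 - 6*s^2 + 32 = (s - 4)*(s^2 - 2*s - 8) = (s - 4)*(s + 2)*(s - 4)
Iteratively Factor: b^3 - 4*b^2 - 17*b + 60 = (b + 4)*(b^2 - 8*b + 15) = (b - 3)*(b + 4)*(b - 5)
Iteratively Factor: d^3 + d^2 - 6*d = (d)*(d^2 + d - 6) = d*(d + 3)*(d - 2)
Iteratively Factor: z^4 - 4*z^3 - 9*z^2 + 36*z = (z + 3)*(z^3 - 7*z^2 + 12*z) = z*(z + 3)*(z^2 - 7*z + 12) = z*(z - 4)*(z + 3)*(z - 3)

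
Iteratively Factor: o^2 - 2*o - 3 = (o - 3)*(o + 1)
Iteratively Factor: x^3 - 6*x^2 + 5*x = (x - 1)*(x^2 - 5*x) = x*(x - 1)*(x - 5)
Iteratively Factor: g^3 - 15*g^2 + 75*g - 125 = (g - 5)*(g^2 - 10*g + 25) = (g - 5)^2*(g - 5)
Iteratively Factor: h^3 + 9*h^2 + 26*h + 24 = (h + 3)*(h^2 + 6*h + 8) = (h + 2)*(h + 3)*(h + 4)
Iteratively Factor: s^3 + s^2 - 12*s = (s - 3)*(s^2 + 4*s) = (s - 3)*(s + 4)*(s)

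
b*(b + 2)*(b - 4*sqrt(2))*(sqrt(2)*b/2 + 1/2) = sqrt(2)*b^4/2 - 7*b^3/2 + sqrt(2)*b^3 - 7*b^2 - 2*sqrt(2)*b^2 - 4*sqrt(2)*b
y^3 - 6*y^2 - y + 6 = (y - 6)*(y - 1)*(y + 1)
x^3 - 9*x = x*(x - 3)*(x + 3)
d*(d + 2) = d^2 + 2*d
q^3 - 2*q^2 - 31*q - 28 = (q - 7)*(q + 1)*(q + 4)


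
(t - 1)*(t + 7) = t^2 + 6*t - 7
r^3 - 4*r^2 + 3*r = r*(r - 3)*(r - 1)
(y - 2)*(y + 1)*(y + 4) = y^3 + 3*y^2 - 6*y - 8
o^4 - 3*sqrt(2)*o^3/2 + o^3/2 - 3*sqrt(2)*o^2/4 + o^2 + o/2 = o*(o + 1/2)*(o - sqrt(2))*(o - sqrt(2)/2)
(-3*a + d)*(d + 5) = -3*a*d - 15*a + d^2 + 5*d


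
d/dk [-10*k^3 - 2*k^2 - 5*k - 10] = -30*k^2 - 4*k - 5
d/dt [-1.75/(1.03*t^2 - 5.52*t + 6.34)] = (3.605*t - 9.66)/(1.03*t^2 - 5.52*t + 6.34)^2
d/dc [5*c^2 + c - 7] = 10*c + 1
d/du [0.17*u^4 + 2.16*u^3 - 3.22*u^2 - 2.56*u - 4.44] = 0.68*u^3 + 6.48*u^2 - 6.44*u - 2.56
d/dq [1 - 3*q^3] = -9*q^2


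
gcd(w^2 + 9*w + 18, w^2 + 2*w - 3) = w + 3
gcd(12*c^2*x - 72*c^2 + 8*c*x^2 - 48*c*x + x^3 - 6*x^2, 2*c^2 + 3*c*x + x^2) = 2*c + x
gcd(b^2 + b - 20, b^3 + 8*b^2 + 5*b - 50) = b + 5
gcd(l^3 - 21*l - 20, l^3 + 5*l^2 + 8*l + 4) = l + 1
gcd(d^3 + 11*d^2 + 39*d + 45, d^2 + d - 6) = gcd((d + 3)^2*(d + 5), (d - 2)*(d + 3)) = d + 3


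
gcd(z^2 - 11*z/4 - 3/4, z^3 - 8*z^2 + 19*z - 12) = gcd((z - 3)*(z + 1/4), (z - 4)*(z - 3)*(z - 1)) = z - 3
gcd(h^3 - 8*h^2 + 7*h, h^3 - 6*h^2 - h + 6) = h - 1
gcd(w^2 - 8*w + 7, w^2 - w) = w - 1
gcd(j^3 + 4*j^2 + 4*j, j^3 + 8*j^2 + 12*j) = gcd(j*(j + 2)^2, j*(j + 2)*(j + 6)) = j^2 + 2*j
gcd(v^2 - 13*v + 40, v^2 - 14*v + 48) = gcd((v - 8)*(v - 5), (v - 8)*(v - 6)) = v - 8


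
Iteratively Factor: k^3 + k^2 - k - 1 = (k + 1)*(k^2 - 1) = (k - 1)*(k + 1)*(k + 1)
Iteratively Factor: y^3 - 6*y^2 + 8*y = (y - 2)*(y^2 - 4*y) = y*(y - 2)*(y - 4)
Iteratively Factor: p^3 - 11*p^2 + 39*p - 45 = (p - 3)*(p^2 - 8*p + 15) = (p - 5)*(p - 3)*(p - 3)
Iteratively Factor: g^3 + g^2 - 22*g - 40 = (g + 4)*(g^2 - 3*g - 10) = (g + 2)*(g + 4)*(g - 5)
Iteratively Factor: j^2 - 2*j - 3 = (j + 1)*(j - 3)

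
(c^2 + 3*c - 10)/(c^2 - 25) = (c - 2)/(c - 5)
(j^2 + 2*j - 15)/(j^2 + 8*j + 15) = (j - 3)/(j + 3)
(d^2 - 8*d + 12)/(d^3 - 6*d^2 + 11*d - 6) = (d - 6)/(d^2 - 4*d + 3)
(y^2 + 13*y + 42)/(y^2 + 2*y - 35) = (y + 6)/(y - 5)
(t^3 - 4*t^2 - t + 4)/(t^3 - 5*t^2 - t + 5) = (t - 4)/(t - 5)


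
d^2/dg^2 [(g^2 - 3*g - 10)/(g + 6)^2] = 6*(14 - 5*g)/(g^4 + 24*g^3 + 216*g^2 + 864*g + 1296)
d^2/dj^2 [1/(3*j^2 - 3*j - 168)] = 2*(j^2 - j - (2*j - 1)^2 - 56)/(3*(-j^2 + j + 56)^3)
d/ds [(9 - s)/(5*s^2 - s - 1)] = (-5*s^2 + s + (s - 9)*(10*s - 1) + 1)/(-5*s^2 + s + 1)^2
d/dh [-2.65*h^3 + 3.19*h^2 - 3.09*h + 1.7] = -7.95*h^2 + 6.38*h - 3.09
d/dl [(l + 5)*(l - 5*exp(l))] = l - (l + 5)*(5*exp(l) - 1) - 5*exp(l)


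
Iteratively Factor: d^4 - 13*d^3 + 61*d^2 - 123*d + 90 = (d - 3)*(d^3 - 10*d^2 + 31*d - 30) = (d - 3)*(d - 2)*(d^2 - 8*d + 15) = (d - 3)^2*(d - 2)*(d - 5)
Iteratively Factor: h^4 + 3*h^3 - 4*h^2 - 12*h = (h + 2)*(h^3 + h^2 - 6*h) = (h + 2)*(h + 3)*(h^2 - 2*h) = (h - 2)*(h + 2)*(h + 3)*(h)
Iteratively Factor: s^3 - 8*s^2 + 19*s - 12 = (s - 4)*(s^2 - 4*s + 3) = (s - 4)*(s - 3)*(s - 1)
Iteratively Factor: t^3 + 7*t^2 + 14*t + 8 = (t + 2)*(t^2 + 5*t + 4) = (t + 1)*(t + 2)*(t + 4)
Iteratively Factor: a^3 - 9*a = (a + 3)*(a^2 - 3*a) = a*(a + 3)*(a - 3)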